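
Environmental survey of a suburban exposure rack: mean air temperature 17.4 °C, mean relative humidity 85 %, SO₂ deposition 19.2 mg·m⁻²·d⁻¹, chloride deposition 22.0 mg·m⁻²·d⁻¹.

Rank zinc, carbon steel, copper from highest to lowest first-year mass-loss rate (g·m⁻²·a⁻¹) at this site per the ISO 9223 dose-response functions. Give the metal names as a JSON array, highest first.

zinc: T>10 °C ⇒ hinge -0.071·(17.4−10) = -0.5254
  SO₂ term: 0.0129·19.2^0.44·exp(0.046·85-0.5254) = 1.397
  Cl⁻ term: 0.0175·22.0^0.57·exp(0.008·85+0.085·17.4) = 0.8828
  r_corr = 1.397 + 0.8828 = 2.28 μm/a
  mass loss = 2.28 μm/a × 7.14 g/cm³ = 16.28 g·m⁻²·a⁻¹
carbon steel: temperature factor f = -0.054·(7.4) = -0.3996
  Pd branch = 1.77·Pd^0.52·e^(0.02·RH+f) = 30.2 μm/a
  Sd branch = 0.102·Sd^0.62·e^(0.033·RH+0.04·T) = 22.98 μm/a
  sum: 30.2 + 22.98 → r_corr = 53.18 μm/a
  mass loss = 53.18 μm/a × 7.85 g/cm³ = 417.5 g·m⁻²·a⁻¹
copper: temperature factor f = -0.080·(7.4) = -0.5920
  SO₂ term: 0.0053·19.2^0.26·exp(0.059·85-0.5920) = 0.9524
  Sd branch = 0.01025·Sd^0.27·e^(0.036·RH+0.049·T) = 1.181 μm/a
  r_corr = 0.9524 + 1.181 = 2.134 μm/a
  mass loss = 2.134 μm/a × 8.96 g/cm³ = 19.12 g·m⁻²·a⁻¹
Ordering by g·m⁻²·a⁻¹: carbon steel (417) > copper (19.1) > zinc (16.3)

["carbon steel", "copper", "zinc"]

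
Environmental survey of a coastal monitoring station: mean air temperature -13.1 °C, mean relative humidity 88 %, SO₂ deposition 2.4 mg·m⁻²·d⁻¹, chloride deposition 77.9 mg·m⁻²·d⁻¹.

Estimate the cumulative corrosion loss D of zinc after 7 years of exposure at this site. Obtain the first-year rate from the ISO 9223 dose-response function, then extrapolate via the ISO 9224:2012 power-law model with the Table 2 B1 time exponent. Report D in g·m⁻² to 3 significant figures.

D(7) = 20.5 g·m⁻²

zinc: T≤10 °C ⇒ hinge +0.038·(-13.1−10) = -0.8778
  SO₂ term: 0.0129·2.4^0.44·exp(0.046·88-0.8778) = 0.4515
  Sd branch = 0.0175·Sd^0.57·e^(0.008·RH+0.085·T) = 0.1391 μm/a
  r_corr = 0.4515 + 0.1391 = 0.5906 μm/a
ISO 9224: D(t) = r_corr · t^b with b = 0.813 (zinc, B1)
  D(7) = 0.5906 × 7^0.813 = 0.5906 × 4.865 = 2.873 μm
  Mass loss = 2.873 μm × 7.14 g/cm³ = 20.52 g·m⁻²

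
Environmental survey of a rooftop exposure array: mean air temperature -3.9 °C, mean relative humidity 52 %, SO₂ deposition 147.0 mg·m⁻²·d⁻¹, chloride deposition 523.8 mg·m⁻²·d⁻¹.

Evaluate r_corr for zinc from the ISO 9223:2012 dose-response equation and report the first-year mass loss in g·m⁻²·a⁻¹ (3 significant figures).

zinc: T≤10 °C ⇒ hinge +0.038·(-3.9−10) = -0.5282
  sulphur-dioxide contribution → 0.7476 μm/a
  chloride contribution → 0.6756 μm/a
  total first-year rate 1.423 μm/a
Convert to mass loss: 1.423 μm/a × 7.14 g/cm³ = 10.16 g·m⁻²·a⁻¹

r_corr = 10.2 g·m⁻²·a⁻¹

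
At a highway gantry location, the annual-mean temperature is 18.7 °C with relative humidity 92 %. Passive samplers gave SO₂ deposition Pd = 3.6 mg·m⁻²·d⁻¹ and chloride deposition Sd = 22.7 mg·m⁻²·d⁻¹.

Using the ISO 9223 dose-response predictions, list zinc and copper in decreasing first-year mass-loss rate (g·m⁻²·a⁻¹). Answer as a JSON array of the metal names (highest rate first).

["copper", "zinc"]

zinc: T>10 °C ⇒ hinge -0.071·(18.7−10) = -0.6177
  SO₂ term: 0.0129·3.6^0.44·exp(0.046·92-0.6177) = 0.8415
  Cl⁻ term: 0.0175·22.7^0.57·exp(0.008·92+0.085·18.7) = 1.062
  r_corr = 0.8415 + 1.062 = 1.903 μm/a
  mass loss = 1.903 μm/a × 7.14 g/cm³ = 13.59 g·m⁻²·a⁻¹
copper: T>10 °C ⇒ hinge -0.080·(18.7−10) = -0.6960
  SO₂ term: 0.0053·3.6^0.26·exp(0.059·92-0.6960) = 0.8395
  Cl⁻ term: 0.01025·22.7^0.27·exp(0.036·92+0.049·18.7) = 1.634
  sum: 0.8395 + 1.634 → r_corr = 2.473 μm/a
  mass loss = 2.473 μm/a × 8.96 g/cm³ = 22.16 g·m⁻²·a⁻¹
Ordering by g·m⁻²·a⁻¹: copper (22.2) > zinc (13.6)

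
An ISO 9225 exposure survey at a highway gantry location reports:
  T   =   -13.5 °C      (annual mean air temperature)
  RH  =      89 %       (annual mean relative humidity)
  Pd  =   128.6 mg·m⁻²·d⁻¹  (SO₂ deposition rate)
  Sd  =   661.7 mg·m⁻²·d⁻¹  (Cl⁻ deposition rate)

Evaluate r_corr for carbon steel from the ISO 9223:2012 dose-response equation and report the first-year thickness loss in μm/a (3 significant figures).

carbon steel: T≤10 °C ⇒ hinge +0.150·(-13.5−10) = -3.5250
  SO₂ term: 1.77·128.6^0.52·exp(0.02·89-3.5250) = 3.863
  Sd branch = 0.102·Sd^0.62·e^(0.033·RH+0.04·T) = 62.87 μm/a
  sum: 3.863 + 62.87 → r_corr = 66.73 μm/a

r_corr = 66.7 μm/a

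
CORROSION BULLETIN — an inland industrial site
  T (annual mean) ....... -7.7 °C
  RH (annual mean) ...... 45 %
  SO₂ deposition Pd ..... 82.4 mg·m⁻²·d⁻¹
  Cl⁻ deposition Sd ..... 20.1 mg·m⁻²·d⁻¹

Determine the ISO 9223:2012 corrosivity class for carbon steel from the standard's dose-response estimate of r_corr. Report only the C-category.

carbon steel: f(T) = +0.150·(T−10) [T≤10 °C] = -2.6550
  SO₂ term: 1.77·82.4^0.52·exp(0.02·45-2.6550) = 3.034
  Cl⁻ term: 0.102·20.1^0.62·exp(0.033·45+0.04·-7.7) = 2.127
  sum: 3.034 + 2.127 → r_corr = 5.161 μm/a
Category bounds: 1.3…25 μm/a bracket r_corr ⇒ C2

C2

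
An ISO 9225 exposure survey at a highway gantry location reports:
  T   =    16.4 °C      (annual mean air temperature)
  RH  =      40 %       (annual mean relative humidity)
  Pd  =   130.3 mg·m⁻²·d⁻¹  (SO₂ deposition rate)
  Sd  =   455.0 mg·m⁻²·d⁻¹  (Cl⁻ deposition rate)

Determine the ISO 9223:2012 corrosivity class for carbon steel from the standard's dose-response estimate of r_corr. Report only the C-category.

carbon steel: temperature factor f = -0.054·(6.4) = -0.3456
  sulphur-dioxide contribution → 35.08 μm/a
  chloride contribution → 32.71 μm/a
  ⇒ r_corr(carbon steel) = 67.8 μm/a
Category bounds: 50…80 μm/a bracket r_corr ⇒ C4

C4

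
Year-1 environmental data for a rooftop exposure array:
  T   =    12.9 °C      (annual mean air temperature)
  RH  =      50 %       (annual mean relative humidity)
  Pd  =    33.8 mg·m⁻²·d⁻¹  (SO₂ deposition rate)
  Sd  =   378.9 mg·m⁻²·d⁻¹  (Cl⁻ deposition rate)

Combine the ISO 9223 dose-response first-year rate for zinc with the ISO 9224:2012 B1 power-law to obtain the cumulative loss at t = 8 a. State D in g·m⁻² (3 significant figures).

D(8) = 108 g·m⁻²

zinc: f(T) = -0.071·(T−10) [T>10 °C] = -0.2059
  Pd branch = 0.0129·Pd^0.44·e^(0.046·RH+f) = 0.4929 μm/a
  Cl⁻ term: 0.0175·378.9^0.57·exp(0.008·50+0.085·12.9) = 2.305
  r_corr = 0.4929 + 2.305 = 2.798 μm/a
Long-term exponent b (ISO 9224 Table 2, B1) = 0.813
  D(8) = 2.798 × 8^0.813 = 2.798 × 5.423 = 15.17 μm
  Mass loss = 15.17 μm × 7.14 g/cm³ = 108.3 g·m⁻²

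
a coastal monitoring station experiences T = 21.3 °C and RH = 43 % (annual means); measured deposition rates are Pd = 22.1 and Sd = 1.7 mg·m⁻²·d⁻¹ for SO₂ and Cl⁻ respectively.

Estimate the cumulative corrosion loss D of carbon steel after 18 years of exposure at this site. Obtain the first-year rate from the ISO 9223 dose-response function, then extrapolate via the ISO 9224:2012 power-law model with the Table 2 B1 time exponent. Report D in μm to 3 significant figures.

carbon steel: f(T) = -0.054·(T−10) [T>10 °C] = -0.6102
  sulphur-dioxide contribution → 11.36 μm/a
  chloride contribution → 1.373 μm/a
  ⇒ r_corr(carbon steel) = 12.74 μm/a
Power-law: D(18) = r_corr · 18^0.523
  D(18) = 12.74 × 18^0.523 = 12.74 × 4.534 = 57.76 μm

D(18) = 57.8 μm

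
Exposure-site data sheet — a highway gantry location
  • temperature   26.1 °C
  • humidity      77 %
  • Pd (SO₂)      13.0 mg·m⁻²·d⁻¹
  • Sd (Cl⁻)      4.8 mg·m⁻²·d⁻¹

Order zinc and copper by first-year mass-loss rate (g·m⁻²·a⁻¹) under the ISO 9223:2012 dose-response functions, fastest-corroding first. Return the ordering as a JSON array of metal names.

["copper", "zinc"]

zinc: f(T) = -0.071·(T−10) [T>10 °C] = -1.1431
  SO₂ term: 0.0129·13.0^0.44·exp(0.046·77-1.1431) = 0.4391
  Sd branch = 0.0175·Sd^0.57·e^(0.008·RH+0.085·T) = 0.7284 μm/a
  sum: 0.4391 + 0.7284 → r_corr = 1.167 μm/a
  mass loss = 1.167 μm/a × 7.14 g/cm³ = 8.336 g·m⁻²·a⁻¹
copper: temperature factor f = -0.080·(16.1) = -1.2880
  SO₂ term: 0.0053·13.0^0.26·exp(0.059·77-1.2880) = 0.2676
  Cl⁻ term: 0.01025·4.8^0.27·exp(0.036·77+0.049·26.1) = 0.8994
  r_corr = 0.2676 + 0.8994 = 1.167 μm/a
  mass loss = 1.167 μm/a × 8.96 g/cm³ = 10.46 g·m⁻²·a⁻¹
Ordering by g·m⁻²·a⁻¹: copper (10.5) > zinc (8.34)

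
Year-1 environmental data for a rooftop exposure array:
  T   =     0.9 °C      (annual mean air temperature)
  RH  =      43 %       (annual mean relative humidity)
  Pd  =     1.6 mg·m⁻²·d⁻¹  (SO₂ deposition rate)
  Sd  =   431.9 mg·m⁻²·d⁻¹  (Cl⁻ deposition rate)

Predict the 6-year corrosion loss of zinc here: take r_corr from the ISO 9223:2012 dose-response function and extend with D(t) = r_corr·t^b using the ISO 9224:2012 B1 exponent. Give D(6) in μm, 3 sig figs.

D(6) = 3.98 μm

zinc: f(T) = +0.038·(T−10) [T≤10 °C] = -0.3458
  Pd branch = 0.0129·Pd^0.44·e^(0.046·RH+f) = 0.08114 μm/a
  Cl⁻ term: 0.0175·431.9^0.57·exp(0.008·43+0.085·0.9) = 0.8469
  r_corr = 0.08114 + 0.8469 = 0.928 μm/a
Power-law: D(6) = r_corr · 6^0.813
  D(6) = 0.928 × 6^0.813 = 0.928 × 4.292 = 3.983 μm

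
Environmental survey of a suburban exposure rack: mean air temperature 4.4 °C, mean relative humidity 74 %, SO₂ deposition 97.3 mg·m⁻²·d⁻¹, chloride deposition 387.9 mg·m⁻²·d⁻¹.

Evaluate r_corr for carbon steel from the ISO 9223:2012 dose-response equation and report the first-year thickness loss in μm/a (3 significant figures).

r_corr = 92.6 μm/a

carbon steel: T≤10 °C ⇒ hinge +0.150·(4.4−10) = -0.8400
  SO₂ term: 1.77·97.3^0.52·exp(0.02·74-0.8400) = 36.29
  Sd branch = 0.102·Sd^0.62·e^(0.033·RH+0.04·T) = 56.31 μm/a
  r_corr = 36.29 + 56.31 = 92.6 μm/a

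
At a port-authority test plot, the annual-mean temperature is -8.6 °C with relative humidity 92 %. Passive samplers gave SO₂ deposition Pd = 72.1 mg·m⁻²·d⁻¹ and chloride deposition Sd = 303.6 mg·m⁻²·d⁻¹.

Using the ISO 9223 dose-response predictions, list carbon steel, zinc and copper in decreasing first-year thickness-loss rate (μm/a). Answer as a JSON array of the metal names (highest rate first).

carbon steel: temperature factor f = +0.150·(-18.6) = -2.7900
  sulphur-dioxide contribution → 6.332 μm/a
  chloride contribution → 52.09 μm/a
  total first-year rate 58.42 μm/a
zinc: T≤10 °C ⇒ hinge +0.038·(-8.6−10) = -0.7068
  sulphur-dioxide contribution → 2.878 μm/a
  chloride contribution → 0.4572 μm/a
  ⇒ r_corr(zinc) = 3.335 μm/a
copper: T≤10 °C ⇒ hinge +0.126·(-8.6−10) = -2.3436
  sulphur-dioxide contribution → 0.3523 μm/a
  chloride contribution → 0.8636 μm/a
  ⇒ r_corr(copper) = 1.216 μm/a
Ordering by μm/a: carbon steel (58.4) > zinc (3.33) > copper (1.22)

["carbon steel", "zinc", "copper"]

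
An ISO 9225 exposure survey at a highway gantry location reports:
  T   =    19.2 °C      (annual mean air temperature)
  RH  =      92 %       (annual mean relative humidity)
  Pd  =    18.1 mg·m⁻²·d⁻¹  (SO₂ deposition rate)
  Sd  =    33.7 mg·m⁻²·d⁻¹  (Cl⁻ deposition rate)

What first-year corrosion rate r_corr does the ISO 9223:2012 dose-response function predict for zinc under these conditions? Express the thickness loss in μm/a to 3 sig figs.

zinc: T>10 °C ⇒ hinge -0.071·(19.2−10) = -0.6532
  SO₂ term: 0.0129·18.1^0.44·exp(0.046·92-0.6532) = 1.653
  Cl⁻ term: 0.0175·33.7^0.57·exp(0.008·92+0.085·19.2) = 1.387
  sum: 1.653 + 1.387 → r_corr = 3.04 μm/a

r_corr = 3.04 μm/a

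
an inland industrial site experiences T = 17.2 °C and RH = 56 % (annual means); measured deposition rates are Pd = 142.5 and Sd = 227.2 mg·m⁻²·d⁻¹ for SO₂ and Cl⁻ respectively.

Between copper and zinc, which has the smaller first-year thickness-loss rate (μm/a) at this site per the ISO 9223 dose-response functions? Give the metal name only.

copper

copper: temperature factor f = -0.080·(7.2) = -0.5760
  SO₂ term: 0.0053·142.5^0.26·exp(0.059·56-0.5760) = 0.2945
  Sd branch = 0.01025·Sd^0.27·e^(0.036·RH+0.049·T) = 0.7736 μm/a
  r_corr = 0.2945 + 0.7736 = 1.068 μm/a
zinc: T>10 °C ⇒ hinge -0.071·(17.2−10) = -0.5112
  SO₂ term: 0.0129·142.5^0.44·exp(0.046·56-0.5112) = 0.9016
  Cl⁻ term: 0.0175·227.2^0.57·exp(0.008·56+0.085·17.2) = 2.604
  sum: 0.9016 + 2.604 → r_corr = 3.506 μm/a
Ordering by μm/a: zinc (3.51) > copper (1.07)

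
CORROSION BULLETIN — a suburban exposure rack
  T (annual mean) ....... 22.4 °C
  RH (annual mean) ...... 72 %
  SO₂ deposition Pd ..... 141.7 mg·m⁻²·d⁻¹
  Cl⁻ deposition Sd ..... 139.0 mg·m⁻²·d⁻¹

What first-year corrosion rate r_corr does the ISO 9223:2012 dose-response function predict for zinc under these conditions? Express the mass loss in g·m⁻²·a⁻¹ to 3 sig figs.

r_corr = 34.1 g·m⁻²·a⁻¹

zinc: f(T) = -0.071·(T−10) [T>10 °C] = -0.8804
  sulphur-dioxide contribution → 1.298 μm/a
  chloride contribution → 3.48 μm/a
  total first-year rate 4.778 μm/a
Convert to mass loss: 4.778 μm/a × 7.14 g/cm³ = 34.12 g·m⁻²·a⁻¹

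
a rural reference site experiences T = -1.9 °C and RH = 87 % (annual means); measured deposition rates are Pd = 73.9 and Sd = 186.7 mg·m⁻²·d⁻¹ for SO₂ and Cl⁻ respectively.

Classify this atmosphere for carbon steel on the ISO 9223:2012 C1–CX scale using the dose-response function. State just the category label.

C4

carbon steel: T≤10 °C ⇒ hinge +0.150·(-1.9−10) = -1.7850
  SO₂ term: 1.77·73.9^0.52·exp(0.02·87-1.7850) = 15.85
  Cl⁻ term: 0.102·186.7^0.62·exp(0.033·87+0.04·-1.9) = 42.71
  sum: 15.85 + 42.71 → r_corr = 58.57 μm/a
ISO 9223 Table 2 (carbon steel): 50 < 58.6 ≤ 80 μm/a ⇒ C4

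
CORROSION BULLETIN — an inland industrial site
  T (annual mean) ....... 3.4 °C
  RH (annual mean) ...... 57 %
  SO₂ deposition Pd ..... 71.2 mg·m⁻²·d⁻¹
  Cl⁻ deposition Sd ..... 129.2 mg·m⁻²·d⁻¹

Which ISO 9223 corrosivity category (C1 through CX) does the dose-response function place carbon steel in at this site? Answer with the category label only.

carbon steel: T≤10 °C ⇒ hinge +0.150·(3.4−10) = -0.9900
  SO₂ term: 1.77·71.2^0.52·exp(0.02·57-0.9900) = 18.9
  Sd branch = 0.102·Sd^0.62·e^(0.033·RH+0.04·T) = 15.62 μm/a
  r_corr = 18.9 + 15.62 = 34.51 μm/a
Category bounds: 25…50 μm/a bracket r_corr ⇒ C3

C3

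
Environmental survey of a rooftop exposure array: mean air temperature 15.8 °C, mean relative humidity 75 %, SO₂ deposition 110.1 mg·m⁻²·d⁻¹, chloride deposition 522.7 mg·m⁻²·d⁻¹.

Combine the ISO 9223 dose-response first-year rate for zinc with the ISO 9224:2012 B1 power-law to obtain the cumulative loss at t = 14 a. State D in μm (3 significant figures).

D(14) = 55.2 μm

zinc: T>10 °C ⇒ hinge -0.071·(15.8−10) = -0.4118
  Pd branch = 0.0129·Pd^0.44·e^(0.046·RH+f) = 2.13 μm/a
  Cl⁻ term: 0.0175·522.7^0.57·exp(0.008·75+0.085·15.8) = 4.328
  r_corr = 2.13 + 4.328 = 6.458 μm/a
ISO 9224: D(t) = r_corr · t^b with b = 0.813 (zinc, B1)
  D(14) = 6.458 × 14^0.813 = 6.458 × 8.547 = 55.2 μm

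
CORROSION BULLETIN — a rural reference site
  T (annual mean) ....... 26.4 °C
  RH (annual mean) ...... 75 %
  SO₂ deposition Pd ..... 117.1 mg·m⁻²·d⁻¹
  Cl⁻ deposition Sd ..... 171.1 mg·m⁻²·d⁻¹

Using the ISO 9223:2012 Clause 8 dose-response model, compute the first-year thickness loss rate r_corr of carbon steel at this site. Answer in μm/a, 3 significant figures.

r_corr = 123 μm/a

carbon steel: f(T) = -0.054·(T−10) [T>10 °C] = -0.8856
  sulphur-dioxide contribution → 38.95 μm/a
  chloride contribution → 84.47 μm/a
  ⇒ r_corr(carbon steel) = 123.4 μm/a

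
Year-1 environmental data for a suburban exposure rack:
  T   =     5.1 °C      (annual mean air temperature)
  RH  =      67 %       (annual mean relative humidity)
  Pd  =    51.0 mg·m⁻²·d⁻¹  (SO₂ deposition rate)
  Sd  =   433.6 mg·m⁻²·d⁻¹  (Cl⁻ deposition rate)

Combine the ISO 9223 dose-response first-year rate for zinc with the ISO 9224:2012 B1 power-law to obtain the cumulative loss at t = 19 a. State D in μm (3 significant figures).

D(19) = 30.5 μm

zinc: f(T) = +0.038·(T−10) [T≤10 °C] = -0.1862
  SO₂ term: 0.0129·51.0^0.44·exp(0.046·67-0.1862) = 1.317
  Cl⁻ term: 0.0175·433.6^0.57·exp(0.008·67+0.085·5.1) = 1.47
  r_corr = 1.317 + 1.47 = 2.787 μm/a
Power-law: D(19) = r_corr · 19^0.813
  D(19) = 2.787 × 19^0.813 = 2.787 × 10.96 = 30.53 μm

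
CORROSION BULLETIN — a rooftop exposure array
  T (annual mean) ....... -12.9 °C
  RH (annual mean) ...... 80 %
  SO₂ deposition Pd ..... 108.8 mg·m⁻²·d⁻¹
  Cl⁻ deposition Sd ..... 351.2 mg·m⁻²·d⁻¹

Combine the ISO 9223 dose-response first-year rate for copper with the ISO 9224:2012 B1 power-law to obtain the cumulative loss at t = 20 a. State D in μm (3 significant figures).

copper: f(T) = +0.126·(T−10) [T≤10 °C] = -2.8854
  Pd branch = 0.0053·Pd^0.26·e^(0.059·RH+f) = 0.1123 μm/a
  Cl⁻ term: 0.01025·351.2^0.27·exp(0.036·80+0.049·-12.9) = 0.4724
  sum: 0.1123 + 0.4724 → r_corr = 0.5847 μm/a
ISO 9224: D(t) = r_corr · t^b with b = 0.667 (copper, B1)
  D(20) = 0.5847 × 20^0.667 = 0.5847 × 7.375 = 4.312 μm

D(20) = 4.31 μm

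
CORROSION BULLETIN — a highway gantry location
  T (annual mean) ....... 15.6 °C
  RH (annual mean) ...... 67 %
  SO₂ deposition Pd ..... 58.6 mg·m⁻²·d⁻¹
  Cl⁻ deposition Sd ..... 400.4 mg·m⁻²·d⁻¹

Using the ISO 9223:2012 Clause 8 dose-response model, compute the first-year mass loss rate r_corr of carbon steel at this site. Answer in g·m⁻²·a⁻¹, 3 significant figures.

carbon steel: T>10 °C ⇒ hinge -0.054·(15.6−10) = -0.3024
  Pd branch = 1.77·Pd^0.52·e^(0.02·RH+f) = 41.49 μm/a
  Cl⁻ term: 0.102·400.4^0.62·exp(0.033·67+0.04·15.6) = 71.35
  sum: 41.49 + 71.35 → r_corr = 112.8 μm/a
Convert to mass loss: 112.8 μm/a × 7.85 g/cm³ = 885.7 g·m⁻²·a⁻¹

r_corr = 886 g·m⁻²·a⁻¹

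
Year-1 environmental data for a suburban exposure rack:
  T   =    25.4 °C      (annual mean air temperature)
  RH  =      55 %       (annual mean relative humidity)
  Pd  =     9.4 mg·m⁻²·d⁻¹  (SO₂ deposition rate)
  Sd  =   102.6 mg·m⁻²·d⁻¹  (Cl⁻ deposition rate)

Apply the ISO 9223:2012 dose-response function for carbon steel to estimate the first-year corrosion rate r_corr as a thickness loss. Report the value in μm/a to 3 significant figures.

r_corr = 38.0 μm/a

carbon steel: temperature factor f = -0.054·(15.4) = -0.8316
  SO₂ term: 1.77·9.4^0.52·exp(0.02·55-0.8316) = 7.423
  Cl⁻ term: 0.102·102.6^0.62·exp(0.033·55+0.04·25.4) = 30.55
  sum: 7.423 + 30.55 → r_corr = 37.97 μm/a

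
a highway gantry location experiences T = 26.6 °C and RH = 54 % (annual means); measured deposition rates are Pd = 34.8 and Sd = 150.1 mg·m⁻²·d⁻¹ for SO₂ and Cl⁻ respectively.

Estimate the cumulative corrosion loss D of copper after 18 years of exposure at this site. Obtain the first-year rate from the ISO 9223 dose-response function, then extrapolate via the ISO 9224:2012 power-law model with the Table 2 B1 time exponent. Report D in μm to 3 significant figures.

copper: temperature factor f = -0.080·(16.6) = -1.3280
  SO₂ term: 0.0053·34.8^0.26·exp(0.059·54-1.3280) = 0.08551
  Sd branch = 0.01025·Sd^0.27·e^(0.036·RH+0.049·T) = 1.02 μm/a
  r_corr = 0.08551 + 1.02 = 1.106 μm/a
Long-term exponent b (ISO 9224 Table 2, B1) = 0.667
  D(18) = 1.106 × 18^0.667 = 1.106 × 6.875 = 7.601 μm

D(18) = 7.60 μm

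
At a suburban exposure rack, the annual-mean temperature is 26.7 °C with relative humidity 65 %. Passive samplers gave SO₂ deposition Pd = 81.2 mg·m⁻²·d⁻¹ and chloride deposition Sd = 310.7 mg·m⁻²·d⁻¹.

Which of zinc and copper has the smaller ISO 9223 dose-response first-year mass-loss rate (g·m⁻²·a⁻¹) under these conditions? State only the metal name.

copper

zinc: temperature factor f = -0.071·(16.7) = -1.1857
  sulphur-dioxide contribution → 0.5425 μm/a
  chloride contribution → 7.501 μm/a
  total first-year rate 8.044 μm/a
  mass loss = 8.044 μm/a × 7.14 g/cm³ = 57.43 g·m⁻²·a⁻¹
copper: T>10 °C ⇒ hinge -0.080·(26.7−10) = -1.3360
  sulphur-dioxide contribution → 0.2023 μm/a
  chloride contribution → 1.854 μm/a
  ⇒ r_corr(copper) = 2.056 μm/a
  mass loss = 2.056 μm/a × 8.96 g/cm³ = 18.42 g·m⁻²·a⁻¹
Ordering by g·m⁻²·a⁻¹: zinc (57.4) > copper (18.4)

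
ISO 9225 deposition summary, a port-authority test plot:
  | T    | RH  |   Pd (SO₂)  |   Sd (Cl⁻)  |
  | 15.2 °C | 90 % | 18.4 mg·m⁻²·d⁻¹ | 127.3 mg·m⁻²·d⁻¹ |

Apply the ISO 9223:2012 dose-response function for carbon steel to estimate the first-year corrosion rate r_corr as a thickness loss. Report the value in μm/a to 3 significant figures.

r_corr = 110 μm/a

carbon steel: temperature factor f = -0.054·(5.2) = -0.2808
  SO₂ term: 1.77·18.4^0.52·exp(0.02·90-0.2808) = 36.77
  Sd branch = 0.102·Sd^0.62·e^(0.033·RH+0.04·T) = 73.71 μm/a
  r_corr = 36.77 + 73.71 = 110.5 μm/a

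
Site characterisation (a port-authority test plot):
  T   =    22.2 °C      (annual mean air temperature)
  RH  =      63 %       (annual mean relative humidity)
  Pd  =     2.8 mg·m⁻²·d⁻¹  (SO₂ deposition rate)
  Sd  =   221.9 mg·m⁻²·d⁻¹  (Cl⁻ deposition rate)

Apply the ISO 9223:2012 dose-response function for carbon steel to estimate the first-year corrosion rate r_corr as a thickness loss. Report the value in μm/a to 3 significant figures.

carbon steel: temperature factor f = -0.054·(12.2) = -0.6588
  sulphur-dioxide contribution → 5.516 μm/a
  chloride contribution → 56.46 μm/a
  total first-year rate 61.98 μm/a

r_corr = 62.0 μm/a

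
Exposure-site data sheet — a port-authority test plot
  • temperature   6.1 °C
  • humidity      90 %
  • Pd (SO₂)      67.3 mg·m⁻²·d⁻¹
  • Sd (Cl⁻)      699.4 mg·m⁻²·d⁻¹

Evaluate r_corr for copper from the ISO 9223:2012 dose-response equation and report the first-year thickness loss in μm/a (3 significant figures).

copper: f(T) = +0.126·(T−10) [T≤10 °C] = -0.4914
  sulphur-dioxide contribution → 1.96 μm/a
  chloride contribution → 2.069 μm/a
  ⇒ r_corr(copper) = 4.029 μm/a

r_corr = 4.03 μm/a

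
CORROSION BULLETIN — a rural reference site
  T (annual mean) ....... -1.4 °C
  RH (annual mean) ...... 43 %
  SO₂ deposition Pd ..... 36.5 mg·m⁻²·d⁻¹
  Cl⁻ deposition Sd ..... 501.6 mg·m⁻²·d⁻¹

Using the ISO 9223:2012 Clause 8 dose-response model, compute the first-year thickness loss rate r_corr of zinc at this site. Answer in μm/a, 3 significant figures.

r_corr = 1.05 μm/a

zinc: f(T) = +0.038·(T−10) [T≤10 °C] = -0.4332
  Pd branch = 0.0129·Pd^0.44·e^(0.046·RH+f) = 0.2944 μm/a
  Sd branch = 0.0175·Sd^0.57·e^(0.008·RH+0.085·T) = 0.7585 μm/a
  sum: 0.2944 + 0.7585 → r_corr = 1.053 μm/a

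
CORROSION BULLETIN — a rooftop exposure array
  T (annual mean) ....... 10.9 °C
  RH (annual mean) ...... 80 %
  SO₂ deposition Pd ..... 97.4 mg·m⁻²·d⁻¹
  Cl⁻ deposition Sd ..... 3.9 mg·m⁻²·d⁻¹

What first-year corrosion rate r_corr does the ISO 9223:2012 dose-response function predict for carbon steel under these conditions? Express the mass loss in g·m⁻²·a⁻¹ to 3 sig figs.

carbon steel: T>10 °C ⇒ hinge -0.054·(10.9−10) = -0.0486
  sulphur-dioxide contribution → 90.32 μm/a
  chloride contribution → 5.14 μm/a
  total first-year rate 95.46 μm/a
Convert to mass loss: 95.46 μm/a × 7.85 g/cm³ = 749.4 g·m⁻²·a⁻¹

r_corr = 749 g·m⁻²·a⁻¹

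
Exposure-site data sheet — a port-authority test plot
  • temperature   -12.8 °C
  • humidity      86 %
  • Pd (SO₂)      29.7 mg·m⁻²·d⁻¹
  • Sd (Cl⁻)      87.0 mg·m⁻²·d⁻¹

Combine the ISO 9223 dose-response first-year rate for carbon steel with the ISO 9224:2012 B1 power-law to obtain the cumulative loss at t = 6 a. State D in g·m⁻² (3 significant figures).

carbon steel: T≤10 °C ⇒ hinge +0.150·(-12.8−10) = -3.4200
  SO₂ term: 1.77·29.7^0.52·exp(0.02·86-3.4200) = 1.886
  Cl⁻ term: 0.102·87.0^0.62·exp(0.033·86+0.04·-12.8) = 16.64
  r_corr = 1.886 + 16.64 = 18.53 μm/a
ISO 9224: D(t) = r_corr · t^b with b = 0.523 (carbon steel, B1)
  D(6) = 18.53 × 6^0.523 = 18.53 × 2.553 = 47.3 μm
  Mass loss = 47.3 μm × 7.85 g/cm³ = 371.3 g·m⁻²

D(6) = 371 g·m⁻²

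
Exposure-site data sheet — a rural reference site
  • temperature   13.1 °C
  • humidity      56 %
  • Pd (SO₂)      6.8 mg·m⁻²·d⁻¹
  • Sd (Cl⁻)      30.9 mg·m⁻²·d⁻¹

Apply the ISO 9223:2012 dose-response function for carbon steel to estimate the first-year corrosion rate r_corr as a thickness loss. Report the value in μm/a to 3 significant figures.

carbon steel: T>10 °C ⇒ hinge -0.054·(13.1−10) = -0.1674
  SO₂ term: 1.77·6.8^0.52·exp(0.02·56-0.1674) = 12.43
  Cl⁻ term: 0.102·30.9^0.62·exp(0.033·56+0.04·13.1) = 9.173
  sum: 12.43 + 9.173 → r_corr = 21.61 μm/a

r_corr = 21.6 μm/a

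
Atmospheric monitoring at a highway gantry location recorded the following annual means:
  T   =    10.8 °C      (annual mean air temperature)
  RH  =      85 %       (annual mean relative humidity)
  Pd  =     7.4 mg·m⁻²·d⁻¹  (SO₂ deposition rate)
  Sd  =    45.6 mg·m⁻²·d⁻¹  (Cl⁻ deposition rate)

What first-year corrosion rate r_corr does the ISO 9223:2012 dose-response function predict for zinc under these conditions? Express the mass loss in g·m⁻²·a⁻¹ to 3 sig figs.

zinc: temperature factor f = -0.071·(0.8) = -0.0568
  SO₂ term: 0.0129·7.4^0.44·exp(0.046·85-0.0568) = 1.467
  Sd branch = 0.0175·Sd^0.57·e^(0.008·RH+0.085·T) = 0.7632 μm/a
  r_corr = 1.467 + 0.7632 = 2.23 μm/a
Convert to mass loss: 2.23 μm/a × 7.14 g/cm³ = 15.92 g·m⁻²·a⁻¹

r_corr = 15.9 g·m⁻²·a⁻¹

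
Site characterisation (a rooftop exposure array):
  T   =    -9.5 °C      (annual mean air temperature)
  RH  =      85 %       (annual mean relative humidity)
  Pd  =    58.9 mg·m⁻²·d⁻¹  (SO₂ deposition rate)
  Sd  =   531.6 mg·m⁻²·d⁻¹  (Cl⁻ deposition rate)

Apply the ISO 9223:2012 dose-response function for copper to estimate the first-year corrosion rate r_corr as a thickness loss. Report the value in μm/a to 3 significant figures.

copper: temperature factor f = +0.126·(-19.5) = -2.4570
  sulphur-dioxide contribution → 0.1974 μm/a
  chloride contribution → 0.7472 μm/a
  ⇒ r_corr(copper) = 0.9446 μm/a

r_corr = 0.945 μm/a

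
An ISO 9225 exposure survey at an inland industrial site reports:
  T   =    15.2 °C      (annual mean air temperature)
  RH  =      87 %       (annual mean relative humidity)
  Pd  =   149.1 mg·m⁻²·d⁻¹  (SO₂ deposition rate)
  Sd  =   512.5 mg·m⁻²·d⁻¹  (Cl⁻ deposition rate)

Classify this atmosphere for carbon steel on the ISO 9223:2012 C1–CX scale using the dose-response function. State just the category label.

carbon steel: f(T) = -0.054·(T−10) [T>10 °C] = -0.2808
  sulphur-dioxide contribution → 102.8 μm/a
  chloride contribution → 158.3 μm/a
  ⇒ r_corr(carbon steel) = 261.1 μm/a
ISO 9223 Table 2 (carbon steel): 200 < 261 ≤ 700 μm/a ⇒ CX

CX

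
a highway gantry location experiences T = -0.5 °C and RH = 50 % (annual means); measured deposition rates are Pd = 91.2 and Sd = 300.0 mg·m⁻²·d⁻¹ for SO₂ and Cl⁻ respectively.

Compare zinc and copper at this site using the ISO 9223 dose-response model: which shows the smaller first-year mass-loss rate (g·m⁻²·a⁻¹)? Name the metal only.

zinc: temperature factor f = +0.038·(-10.5) = -0.3990
  Pd branch = 0.0129·Pd^0.44·e^(0.046·RH+f) = 0.6289 μm/a
  Cl⁻ term: 0.0175·300.0^0.57·exp(0.008·50+0.085·-0.5) = 0.646
  sum: 0.6289 + 0.646 → r_corr = 1.275 μm/a
  mass loss = 1.275 μm/a × 7.14 g/cm³ = 9.103 g·m⁻²·a⁻¹
copper: temperature factor f = +0.126·(-10.5) = -1.3230
  Pd branch = 0.0053·Pd^0.26·e^(0.059·RH+f) = 0.08719 μm/a
  Sd branch = 0.01025·Sd^0.27·e^(0.036·RH+0.049·T) = 0.2823 μm/a
  r_corr = 0.08719 + 0.2823 = 0.3694 μm/a
  mass loss = 0.3694 μm/a × 8.96 g/cm³ = 3.31 g·m⁻²·a⁻¹
Ordering by g·m⁻²·a⁻¹: zinc (9.1) > copper (3.31)

copper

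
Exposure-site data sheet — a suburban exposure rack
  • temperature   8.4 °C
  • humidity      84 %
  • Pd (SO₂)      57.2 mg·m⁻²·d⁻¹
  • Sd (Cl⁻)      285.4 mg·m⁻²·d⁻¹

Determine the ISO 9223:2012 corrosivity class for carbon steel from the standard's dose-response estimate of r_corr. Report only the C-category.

C5

carbon steel: temperature factor f = +0.150·(-1.6) = -0.2400
  SO₂ term: 1.77·57.2^0.52·exp(0.02·84-0.2400) = 61.26
  Sd branch = 0.102·Sd^0.62·e^(0.033·RH+0.04·T) = 75.99 μm/a
  r_corr = 61.26 + 75.99 = 137.3 μm/a
137 μm/a falls in (80, 200] for carbon steel → category C5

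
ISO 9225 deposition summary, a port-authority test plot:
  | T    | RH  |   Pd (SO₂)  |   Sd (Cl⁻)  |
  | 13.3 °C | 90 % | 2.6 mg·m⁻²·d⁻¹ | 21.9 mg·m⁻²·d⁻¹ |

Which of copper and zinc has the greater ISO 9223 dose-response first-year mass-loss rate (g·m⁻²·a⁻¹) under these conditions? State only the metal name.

copper: T>10 °C ⇒ hinge -0.080·(13.3−10) = -0.2640
  Pd branch = 0.0053·Pd^0.26·e^(0.059·RH+f) = 1.056 μm/a
  Sd branch = 0.01025·Sd^0.27·e^(0.036·RH+0.049·T) = 1.156 μm/a
  sum: 1.056 + 1.156 → r_corr = 2.211 μm/a
  mass loss = 2.211 μm/a × 8.96 g/cm³ = 19.81 g·m⁻²·a⁻¹
zinc: T>10 °C ⇒ hinge -0.071·(13.3−10) = -0.2343
  SO₂ term: 0.0129·2.6^0.44·exp(0.046·90-0.2343) = 0.9759
  Sd branch = 0.0175·Sd^0.57·e^(0.008·RH+0.085·T) = 0.6468 μm/a
  sum: 0.9759 + 0.6468 → r_corr = 1.623 μm/a
  mass loss = 1.623 μm/a × 7.14 g/cm³ = 11.59 g·m⁻²·a⁻¹
Ordering by g·m⁻²·a⁻¹: copper (19.8) > zinc (11.6)

copper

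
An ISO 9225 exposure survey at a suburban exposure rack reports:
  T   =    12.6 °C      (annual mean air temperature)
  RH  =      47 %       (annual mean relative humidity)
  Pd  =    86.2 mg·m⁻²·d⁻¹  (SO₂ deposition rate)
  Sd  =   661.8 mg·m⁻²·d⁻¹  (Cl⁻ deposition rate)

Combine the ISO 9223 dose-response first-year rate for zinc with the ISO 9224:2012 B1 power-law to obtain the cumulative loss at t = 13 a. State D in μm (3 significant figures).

zinc: temperature factor f = -0.071·(2.6) = -0.1846
  SO₂ term: 0.0129·86.2^0.44·exp(0.046·47-0.1846) = 0.6622
  Sd branch = 0.0175·Sd^0.57·e^(0.008·RH+0.085·T) = 3.015 μm/a
  sum: 0.6622 + 3.015 → r_corr = 3.677 μm/a
Power-law: D(13) = r_corr · 13^0.813
  D(13) = 3.677 × 13^0.813 = 3.677 × 8.047 = 29.59 μm

D(13) = 29.6 μm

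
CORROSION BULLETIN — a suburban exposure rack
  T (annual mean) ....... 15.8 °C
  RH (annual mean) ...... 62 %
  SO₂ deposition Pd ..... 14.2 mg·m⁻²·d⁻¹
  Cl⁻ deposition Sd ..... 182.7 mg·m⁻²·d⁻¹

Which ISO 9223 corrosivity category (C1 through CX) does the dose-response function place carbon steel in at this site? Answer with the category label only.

carbon steel: T>10 °C ⇒ hinge -0.054·(15.8−10) = -0.3132
  SO₂ term: 1.77·14.2^0.52·exp(0.02·62-0.3132) = 17.77
  Sd branch = 0.102·Sd^0.62·e^(0.033·RH+0.04·T) = 37.49 μm/a
  r_corr = 17.77 + 37.49 = 55.26 μm/a
Category bounds: 50…80 μm/a bracket r_corr ⇒ C4

C4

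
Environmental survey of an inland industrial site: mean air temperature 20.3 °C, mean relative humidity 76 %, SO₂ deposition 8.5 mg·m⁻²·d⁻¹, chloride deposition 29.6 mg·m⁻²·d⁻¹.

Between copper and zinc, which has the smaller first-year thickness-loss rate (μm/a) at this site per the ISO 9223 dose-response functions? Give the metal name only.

copper: T>10 °C ⇒ hinge -0.080·(20.3−10) = -0.8240
  sulphur-dioxide contribution → 0.3593 μm/a
  chloride contribution → 1.067 μm/a
  ⇒ r_corr(copper) = 1.426 μm/a
zinc: f(T) = -0.071·(T−10) [T>10 °C] = -0.7313
  sulphur-dioxide contribution → 0.5251 μm/a
  chloride contribution → 1.245 μm/a
  total first-year rate 1.77 μm/a
Ordering by μm/a: zinc (1.77) > copper (1.43)

copper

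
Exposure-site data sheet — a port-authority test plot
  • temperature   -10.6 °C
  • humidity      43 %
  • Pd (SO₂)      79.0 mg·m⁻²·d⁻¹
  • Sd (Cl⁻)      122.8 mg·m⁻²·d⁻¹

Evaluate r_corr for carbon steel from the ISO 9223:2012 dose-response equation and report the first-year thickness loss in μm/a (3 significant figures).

r_corr = 7.29 μm/a

carbon steel: temperature factor f = +0.150·(-20.6) = -3.0900
  Pd branch = 1.77·Pd^0.52·e^(0.02·RH+f) = 1.846 μm/a
  Sd branch = 0.102·Sd^0.62·e^(0.033·RH+0.04·T) = 5.445 μm/a
  r_corr = 1.846 + 5.445 = 7.291 μm/a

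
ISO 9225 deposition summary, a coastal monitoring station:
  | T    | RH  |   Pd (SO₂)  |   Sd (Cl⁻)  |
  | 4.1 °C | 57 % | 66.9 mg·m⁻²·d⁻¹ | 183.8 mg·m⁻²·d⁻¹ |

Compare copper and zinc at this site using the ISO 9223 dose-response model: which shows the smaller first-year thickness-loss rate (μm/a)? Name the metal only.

copper

copper: f(T) = +0.126·(T−10) [T≤10 °C] = -0.7434
  sulphur-dioxide contribution → 0.2171 μm/a
  chloride contribution → 0.3986 μm/a
  ⇒ r_corr(copper) = 0.6156 μm/a
zinc: f(T) = +0.038·(T−10) [T≤10 °C] = -0.2242
  sulphur-dioxide contribution → 0.9018 μm/a
  chloride contribution → 0.764 μm/a
  ⇒ r_corr(zinc) = 1.666 μm/a
Ordering by μm/a: zinc (1.67) > copper (0.616)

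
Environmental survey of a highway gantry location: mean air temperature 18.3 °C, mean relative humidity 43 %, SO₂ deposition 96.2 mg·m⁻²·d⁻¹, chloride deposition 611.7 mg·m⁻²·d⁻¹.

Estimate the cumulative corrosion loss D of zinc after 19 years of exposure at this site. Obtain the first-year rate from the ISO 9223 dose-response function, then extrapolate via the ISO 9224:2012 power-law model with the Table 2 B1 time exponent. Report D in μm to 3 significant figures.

D(19) = 53.9 μm

zinc: f(T) = -0.071·(T−10) [T>10 °C] = -0.5893
  sulphur-dioxide contribution → 0.3857 μm/a
  chloride contribution → 4.532 μm/a
  total first-year rate 4.918 μm/a
Long-term exponent b (ISO 9224 Table 2, B1) = 0.813
  D(19) = 4.918 × 19^0.813 = 4.918 × 10.96 = 53.88 μm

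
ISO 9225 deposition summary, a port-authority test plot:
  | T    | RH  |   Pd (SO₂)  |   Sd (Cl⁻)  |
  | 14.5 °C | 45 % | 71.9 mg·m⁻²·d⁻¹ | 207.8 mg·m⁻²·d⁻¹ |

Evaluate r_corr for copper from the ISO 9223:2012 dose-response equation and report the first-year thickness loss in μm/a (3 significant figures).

copper: T>10 °C ⇒ hinge -0.080·(14.5−10) = -0.3600
  SO₂ term: 0.0053·71.9^0.26·exp(0.059·45-0.3600) = 0.1599
  Sd branch = 0.01025·Sd^0.27·e^(0.036·RH+0.049·T) = 0.4453 μm/a
  r_corr = 0.1599 + 0.4453 = 0.6051 μm/a

r_corr = 0.605 μm/a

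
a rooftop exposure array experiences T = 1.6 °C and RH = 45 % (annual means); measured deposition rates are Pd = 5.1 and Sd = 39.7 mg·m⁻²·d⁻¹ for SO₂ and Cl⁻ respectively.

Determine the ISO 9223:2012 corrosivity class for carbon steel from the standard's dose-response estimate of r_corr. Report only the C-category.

C2

carbon steel: temperature factor f = +0.150·(-8.4) = -1.2600
  Pd branch = 1.77·Pd^0.52·e^(0.02·RH+f) = 2.881 μm/a
  Cl⁻ term: 0.102·39.7^0.62·exp(0.033·45+0.04·1.6) = 4.705
  sum: 2.881 + 4.705 → r_corr = 7.586 μm/a
ISO 9223 Table 2 (carbon steel): 1.3 < 7.59 ≤ 25 μm/a ⇒ C2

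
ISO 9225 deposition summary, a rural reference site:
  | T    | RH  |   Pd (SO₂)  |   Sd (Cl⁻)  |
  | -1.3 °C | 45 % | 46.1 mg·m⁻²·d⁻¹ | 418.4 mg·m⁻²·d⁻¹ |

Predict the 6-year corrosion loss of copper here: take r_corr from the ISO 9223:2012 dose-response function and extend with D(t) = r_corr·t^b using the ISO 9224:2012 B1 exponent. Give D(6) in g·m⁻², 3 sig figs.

D(6) = 8.80 g·m⁻²

copper: temperature factor f = +0.126·(-11.3) = -1.4238
  SO₂ term: 0.0053·46.1^0.26·exp(0.059·45-1.4238) = 0.04915
  Cl⁻ term: 0.01025·418.4^0.27·exp(0.036·45+0.049·-1.3) = 0.248
  r_corr = 0.04915 + 0.248 = 0.2971 μm/a
ISO 9224: D(t) = r_corr · t^b with b = 0.667 (copper, B1)
  D(6) = 0.2971 × 6^0.667 = 0.2971 × 3.304 = 0.9818 μm
  Mass loss = 0.9818 μm × 8.96 g/cm³ = 8.796 g·m⁻²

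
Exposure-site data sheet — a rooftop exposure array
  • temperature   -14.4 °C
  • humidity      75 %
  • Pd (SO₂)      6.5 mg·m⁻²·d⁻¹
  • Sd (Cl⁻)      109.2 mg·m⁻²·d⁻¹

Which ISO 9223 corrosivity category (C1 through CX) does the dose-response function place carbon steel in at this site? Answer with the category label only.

carbon steel: temperature factor f = +0.150·(-24.4) = -3.6600
  sulphur-dioxide contribution → 0.5403 μm/a
  chloride contribution → 12.5 μm/a
  ⇒ r_corr(carbon steel) = 13.04 μm/a
13 μm/a falls in (1.3, 25] for carbon steel → category C2

C2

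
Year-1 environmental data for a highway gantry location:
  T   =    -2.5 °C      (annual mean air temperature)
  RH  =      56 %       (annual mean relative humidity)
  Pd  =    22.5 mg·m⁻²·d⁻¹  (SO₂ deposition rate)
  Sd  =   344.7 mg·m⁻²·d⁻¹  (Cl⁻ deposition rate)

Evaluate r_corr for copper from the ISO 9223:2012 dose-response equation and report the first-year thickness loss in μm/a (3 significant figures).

copper: f(T) = +0.126·(T−10) [T≤10 °C] = -1.5750
  Pd branch = 0.0053·Pd^0.26·e^(0.059·RH+f) = 0.0671 μm/a
  Cl⁻ term: 0.01025·344.7^0.27·exp(0.036·56+0.049·-2.5) = 0.3297
  sum: 0.0671 + 0.3297 → r_corr = 0.3968 μm/a

r_corr = 0.397 μm/a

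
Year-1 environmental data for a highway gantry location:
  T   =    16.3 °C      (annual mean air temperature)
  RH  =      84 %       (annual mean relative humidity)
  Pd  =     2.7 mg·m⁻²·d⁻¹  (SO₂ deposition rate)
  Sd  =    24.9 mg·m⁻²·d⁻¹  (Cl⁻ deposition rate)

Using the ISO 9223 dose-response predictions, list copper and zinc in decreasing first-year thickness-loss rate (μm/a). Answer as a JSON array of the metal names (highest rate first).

["copper", "zinc"]

copper: T>10 °C ⇒ hinge -0.080·(16.3−10) = -0.5040
  Pd branch = 0.0053·Pd^0.26·e^(0.059·RH+f) = 0.5887 μm/a
  Sd branch = 0.01025·Sd^0.27·e^(0.036·RH+0.049·T) = 1.117 μm/a
  sum: 0.5887 + 1.117 → r_corr = 1.705 μm/a
zinc: f(T) = -0.071·(T−10) [T>10 °C] = -0.4473
  Pd branch = 0.0129·Pd^0.44·e^(0.046·RH+f) = 0.6085 μm/a
  Sd branch = 0.0175·Sd^0.57·e^(0.008·RH+0.085·T) = 0.8559 μm/a
  sum: 0.6085 + 0.8559 → r_corr = 1.464 μm/a
Ordering by μm/a: copper (1.71) > zinc (1.46)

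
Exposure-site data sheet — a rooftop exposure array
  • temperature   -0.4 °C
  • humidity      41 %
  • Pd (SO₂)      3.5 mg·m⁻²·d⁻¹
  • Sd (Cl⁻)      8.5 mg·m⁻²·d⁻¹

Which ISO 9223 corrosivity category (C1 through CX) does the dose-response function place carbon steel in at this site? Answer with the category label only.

C2

carbon steel: temperature factor f = +0.150·(-10.4) = -1.5600
  sulphur-dioxide contribution → 1.62 μm/a
  chloride contribution → 1.464 μm/a
  ⇒ r_corr(carbon steel) = 3.084 μm/a
3.08 μm/a falls in (1.3, 25] for carbon steel → category C2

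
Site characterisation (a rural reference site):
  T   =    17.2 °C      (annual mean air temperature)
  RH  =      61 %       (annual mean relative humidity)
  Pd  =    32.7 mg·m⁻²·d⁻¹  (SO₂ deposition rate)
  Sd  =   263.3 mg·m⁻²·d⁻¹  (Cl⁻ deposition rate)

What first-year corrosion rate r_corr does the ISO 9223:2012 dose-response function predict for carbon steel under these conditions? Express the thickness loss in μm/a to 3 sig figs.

r_corr = 73.0 μm/a

carbon steel: T>10 °C ⇒ hinge -0.054·(17.2−10) = -0.3888
  Pd branch = 1.77·Pd^0.52·e^(0.02·RH+f) = 24.92 μm/a
  Cl⁻ term: 0.102·263.3^0.62·exp(0.033·61+0.04·17.2) = 48.12
  r_corr = 24.92 + 48.12 = 73.04 μm/a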